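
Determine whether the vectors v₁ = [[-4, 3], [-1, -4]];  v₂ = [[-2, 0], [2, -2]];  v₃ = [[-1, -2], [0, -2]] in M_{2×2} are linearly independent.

Take coordinates with respect to the standard basis {E₁₁, E₁₂, E₂₁, E₂₂}.
Row-reduce the matrix whose columns are v₁, v₂, v₃.
The reduction yields 3 nonzero rows, so the rank is 3.
Since rank = 3 (the number of vectors), the set is linearly independent.

linearly independent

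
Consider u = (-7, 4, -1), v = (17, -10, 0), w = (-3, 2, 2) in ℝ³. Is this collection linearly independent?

Row-reduce the matrix whose columns are u, v, w.
The reduction yields 2 nonzero rows, so the rank is 2.
Since rank 2 < 3, the set is linearly dependent.

linearly dependent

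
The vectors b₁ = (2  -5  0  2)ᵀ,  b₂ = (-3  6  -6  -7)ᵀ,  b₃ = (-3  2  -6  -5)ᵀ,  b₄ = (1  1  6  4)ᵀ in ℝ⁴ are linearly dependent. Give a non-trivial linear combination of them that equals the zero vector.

2b₁ + b₂ + b₃ + 2b₄ = 0

Write the vectors as columns of a matrix and find a nonzero vector in its null space.
The free variable yields coefficients (2, 1, 1, 2) (any nonzero multiple also works).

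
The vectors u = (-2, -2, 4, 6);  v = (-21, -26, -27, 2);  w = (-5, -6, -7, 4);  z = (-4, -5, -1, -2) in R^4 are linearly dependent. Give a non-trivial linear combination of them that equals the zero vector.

Solve the homogeneous system with u, v, w, z as columns by row-reducing the coefficient matrix.
One solution (up to scaling) is (1, 1, -3, -2).

u + v - 3w - 2z = 0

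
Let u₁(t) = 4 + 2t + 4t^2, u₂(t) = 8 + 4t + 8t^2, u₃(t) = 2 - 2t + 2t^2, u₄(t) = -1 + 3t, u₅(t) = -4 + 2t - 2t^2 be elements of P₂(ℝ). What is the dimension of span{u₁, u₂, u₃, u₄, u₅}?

Pass to coordinate vectors with respect to the basis {1, t, t^2}.
Put the 3×5 matrix [u₁|u₂|u₃|u₄|u₅] into echelon form.
There are 3 pivot columns, so rank = 3.
(With 5 elements in a 3-dimensional space the rank is at most 3.)

dim = 3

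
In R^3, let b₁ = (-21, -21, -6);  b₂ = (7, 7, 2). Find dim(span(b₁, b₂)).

1

Form the matrix with b₁, b₂ as columns and reduce.
There is 1 pivot column, so rank = 1.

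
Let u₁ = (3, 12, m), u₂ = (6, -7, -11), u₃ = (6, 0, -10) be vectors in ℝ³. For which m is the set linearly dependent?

Place the vectors as rows of a 3×3 matrix; dependence ⇔ determinant zero.
The determinant works out to 42*m + 138.
Setting this to zero gives m = -23/7.

m = -23/7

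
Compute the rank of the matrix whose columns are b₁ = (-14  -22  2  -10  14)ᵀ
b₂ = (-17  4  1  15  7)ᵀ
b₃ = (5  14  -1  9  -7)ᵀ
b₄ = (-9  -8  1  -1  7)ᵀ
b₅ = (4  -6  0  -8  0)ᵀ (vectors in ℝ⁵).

Put the 5×5 matrix [b₁|b₂|b₃|b₄|b₅] into echelon form.
Reduction leaves 2 leading entries, giving rank 2.

rank 2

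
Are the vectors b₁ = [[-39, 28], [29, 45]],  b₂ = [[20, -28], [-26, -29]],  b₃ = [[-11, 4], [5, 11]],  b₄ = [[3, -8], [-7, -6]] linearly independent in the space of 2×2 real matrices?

linearly dependent

Take coordinates with respect to the standard basis {E₁₁, E₁₂, E₂₁, E₂₂}.
Form the 4×4 matrix with these as columns; its determinant is 0.
A zero determinant means the columns are linearly dependent.
Indeed 3b₁ + 2b₂ - 7b₃ = 0.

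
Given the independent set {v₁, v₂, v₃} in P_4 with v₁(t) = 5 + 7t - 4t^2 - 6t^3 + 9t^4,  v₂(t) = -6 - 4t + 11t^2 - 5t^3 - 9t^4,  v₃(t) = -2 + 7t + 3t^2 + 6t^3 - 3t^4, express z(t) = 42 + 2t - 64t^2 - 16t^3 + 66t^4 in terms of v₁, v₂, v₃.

Work in coordinates with respect to the standard basis {1, t, …, t^4}.
Set up the augmented matrix [v₁ | v₂ | v₃ | z] and row-reduce.
Row-reducing the augmented matrix gives the unique coefficients (α₁, α₂, α₃) = (2, -4, -4).

z = 2v₁ - 4v₂ - 4v₃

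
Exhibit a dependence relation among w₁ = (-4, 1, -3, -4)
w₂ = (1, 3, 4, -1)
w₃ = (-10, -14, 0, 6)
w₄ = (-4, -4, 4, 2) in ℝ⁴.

Row-reduce the matrix with w₁, w₂, w₃, w₄ as columns; the null space gives the coefficients.
One solution (up to scaling) is (0, 2, 1, -2).

2w₂ + w₃ - 2w₄ = 0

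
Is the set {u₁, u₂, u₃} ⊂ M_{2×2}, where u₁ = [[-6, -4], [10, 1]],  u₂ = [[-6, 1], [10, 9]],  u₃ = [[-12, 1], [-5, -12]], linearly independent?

Write each element as a coordinate vector in ℝ⁴ using {E₁₁, E₁₂, E₂₁, E₂₂}.
Row-reduce the matrix whose columns are u₁, u₂, u₃.
The reduction yields 3 nonzero rows, so the rank is 3.
Since rank = 3 (the number of vectors), the set is linearly independent.

linearly independent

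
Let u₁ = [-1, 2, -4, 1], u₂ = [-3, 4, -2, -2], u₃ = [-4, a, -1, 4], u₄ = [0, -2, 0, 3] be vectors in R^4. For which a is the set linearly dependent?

a = 0

The set is linearly dependent precisely when det[u₁; u₂; u₃; u₄] = 0.
Cofactor expansion gives det = 30*a.
Setting this to zero gives a = 0.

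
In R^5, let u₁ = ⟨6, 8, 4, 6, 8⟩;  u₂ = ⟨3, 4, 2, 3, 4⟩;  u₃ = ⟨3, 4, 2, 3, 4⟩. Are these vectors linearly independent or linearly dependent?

Place the vectors as rows of a 3×5 matrix and reduce to echelon form.
The reduction yields 1 nonzero row, so the rank is 1.
Since rank 1 < 3, the set is linearly dependent.
Indeed u₁ - 2u₂ = 0.

linearly dependent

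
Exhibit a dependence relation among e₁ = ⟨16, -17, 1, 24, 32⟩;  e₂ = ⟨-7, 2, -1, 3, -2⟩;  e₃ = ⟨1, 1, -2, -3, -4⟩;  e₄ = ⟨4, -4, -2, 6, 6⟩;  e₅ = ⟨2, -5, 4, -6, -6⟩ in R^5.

e₁ + e₂ + 3e₃ - 3e₄ = 0

Set up α₁e₁ + … + α₅e₅ = 0 and solve the homogeneous system.
One solution (up to scaling) is (1, 1, 3, -3, 0).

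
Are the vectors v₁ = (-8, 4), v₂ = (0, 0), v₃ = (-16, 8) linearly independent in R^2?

There are 3 vectors in a 2-dimensional space, so they cannot be linearly independent.

linearly dependent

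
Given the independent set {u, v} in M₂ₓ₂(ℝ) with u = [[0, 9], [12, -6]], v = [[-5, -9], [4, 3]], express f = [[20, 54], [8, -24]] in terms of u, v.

f = 2u - 4v

Take coordinate vectors relative to {E₁₁, E₁₂, E₂₁, E₂₂}.
Write f = a₁u + a₂v and equate components.
Back-substitution yields (a₁, a₂) = (2, -4).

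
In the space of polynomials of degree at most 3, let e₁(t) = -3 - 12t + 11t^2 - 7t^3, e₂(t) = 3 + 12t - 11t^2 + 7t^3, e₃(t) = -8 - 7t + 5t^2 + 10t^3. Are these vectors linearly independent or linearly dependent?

Write each element as a coordinate vector in ℝ⁴ using {1, t, …, t^3}.
Place the vectors as rows of a 3×4 matrix and reduce to echelon form.
The reduction yields 2 nonzero rows, so the rank is 2.
Since rank 2 < 3, the set is linearly dependent.

linearly dependent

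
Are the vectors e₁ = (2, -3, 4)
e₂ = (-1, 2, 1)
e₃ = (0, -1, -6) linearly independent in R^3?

Form the 3×3 matrix with these as columns; its determinant is 0.
A zero determinant means the columns are linearly dependent.
Indeed e₁ + 2e₂ + e₃ = 0.

linearly dependent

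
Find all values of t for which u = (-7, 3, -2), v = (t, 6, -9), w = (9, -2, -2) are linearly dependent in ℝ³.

t = -15/2

The vectors are dependent exactly when the determinant of the matrix with rows u, v, w vanishes.
Cofactor expansion gives det = 10*t + 75.
Setting this to zero gives t = -15/2.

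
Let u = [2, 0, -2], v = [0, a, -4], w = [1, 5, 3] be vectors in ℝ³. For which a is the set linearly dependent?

The vectors are dependent exactly when the determinant of the matrix with rows u, v, w vanishes.
Expanding, det = 8*a + 40.
Solving 8*a + 40 = 0 yields a = -5.

a = -5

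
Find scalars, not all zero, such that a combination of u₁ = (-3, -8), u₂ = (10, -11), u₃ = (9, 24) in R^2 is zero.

3u₁ + u₃ = 0

Row-reduce the matrix with u₁, u₂, u₃ as columns; the null space gives the coefficients.
One solution (up to scaling) is (3, 0, 1).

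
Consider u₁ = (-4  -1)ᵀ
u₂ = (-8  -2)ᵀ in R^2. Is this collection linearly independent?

Form the 2×2 matrix with these as columns; its determinant is 0.
A zero determinant means the columns are linearly dependent.

linearly dependent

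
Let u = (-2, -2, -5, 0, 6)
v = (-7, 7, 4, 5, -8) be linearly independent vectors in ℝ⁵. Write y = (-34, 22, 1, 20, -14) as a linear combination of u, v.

Solve the system with u, v as columns and y as the right-hand side.
Back-substitution yields (α₁, α₂) = (3, 4).

y = 3u + 4v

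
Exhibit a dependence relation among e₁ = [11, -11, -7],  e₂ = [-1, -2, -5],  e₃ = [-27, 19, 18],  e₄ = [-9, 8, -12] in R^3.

3e₁ - 3e₂ + e₃ + e₄ = 0

Solve the homogeneous system with e₁, e₂, e₃, e₄ as columns by row-reducing the coefficient matrix.
A generator of the null space is (3, -3, 1, 1).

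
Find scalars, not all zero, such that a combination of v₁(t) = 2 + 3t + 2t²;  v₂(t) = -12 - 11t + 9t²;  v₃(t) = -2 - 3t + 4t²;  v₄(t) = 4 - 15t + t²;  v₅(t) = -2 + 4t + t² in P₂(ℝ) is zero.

Write each element as a vector in ℝ³ using {1, t, t²}.
Write the vectors as columns of a matrix and find a nonzero vector in its null space.
The free variable yields coefficients (6, 3, -10, 1, 0) (any nonzero multiple also works).

6v₁ + 3v₂ - 10v₃ + v₄ = 0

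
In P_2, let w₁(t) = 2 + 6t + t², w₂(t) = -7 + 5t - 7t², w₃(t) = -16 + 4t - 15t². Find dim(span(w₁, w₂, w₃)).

2

Use coordinates relative to {1, t, t²}.
Row-reduce the 3×3 matrix with these as rows.
Reduction leaves 2 leading entries, giving rank 2.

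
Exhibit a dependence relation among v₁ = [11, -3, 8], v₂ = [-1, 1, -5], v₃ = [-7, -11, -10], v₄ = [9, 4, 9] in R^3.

v₁ - v₃ - 2v₄ = 0

Solve the homogeneous system with v₁, v₂, v₃, v₄ as columns by row-reducing the coefficient matrix.
One solution (up to scaling) is (1, 0, -1, -2).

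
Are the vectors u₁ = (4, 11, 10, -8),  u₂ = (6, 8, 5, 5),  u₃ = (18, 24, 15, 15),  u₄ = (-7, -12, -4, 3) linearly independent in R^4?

One vector is a scalar multiple of another, so the set is dependent.

linearly dependent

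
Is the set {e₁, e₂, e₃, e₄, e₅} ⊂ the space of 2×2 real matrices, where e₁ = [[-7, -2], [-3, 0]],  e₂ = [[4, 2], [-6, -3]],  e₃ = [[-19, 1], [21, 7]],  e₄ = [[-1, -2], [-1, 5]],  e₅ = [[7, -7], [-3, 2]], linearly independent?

linearly dependent

Take coordinates with respect to the standard basis {E₁₁, E₁₂, E₂₁, E₂₂}.
There are 5 vectors in a 4-dimensional space, so they cannot be linearly independent.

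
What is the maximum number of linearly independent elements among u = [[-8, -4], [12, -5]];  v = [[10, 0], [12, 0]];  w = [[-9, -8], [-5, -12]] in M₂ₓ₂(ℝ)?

3

Pass to coordinate vectors with respect to the basis {E₁₁, E₁₂, E₂₁, E₂₂}.
Row-reduce the 3×4 matrix with these as rows.
There are 3 pivot columns, so rank = 3.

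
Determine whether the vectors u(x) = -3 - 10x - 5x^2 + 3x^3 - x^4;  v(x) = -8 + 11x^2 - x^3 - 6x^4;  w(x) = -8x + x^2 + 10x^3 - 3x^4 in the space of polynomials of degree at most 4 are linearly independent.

Take coordinates with respect to the standard basis {1, x, …, x^4}.
Row-reduce the matrix whose columns are u, v, w.
The reduction yields 3 nonzero rows, so the rank is 3.
Since rank = 3 (the number of vectors), the set is linearly independent.

linearly independent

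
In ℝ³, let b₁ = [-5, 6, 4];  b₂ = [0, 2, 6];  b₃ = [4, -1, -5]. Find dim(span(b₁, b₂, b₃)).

dim = 3

Row-reduce the 3×3 matrix with these as rows.
Exactly 3 pivots survive; hence the rank is 3.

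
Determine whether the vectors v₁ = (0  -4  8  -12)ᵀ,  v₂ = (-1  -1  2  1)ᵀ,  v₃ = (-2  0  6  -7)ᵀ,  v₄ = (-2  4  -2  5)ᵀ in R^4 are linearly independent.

linearly dependent

Form the 4×4 matrix with these as columns; its determinant is 0.
A zero determinant means the columns are linearly dependent.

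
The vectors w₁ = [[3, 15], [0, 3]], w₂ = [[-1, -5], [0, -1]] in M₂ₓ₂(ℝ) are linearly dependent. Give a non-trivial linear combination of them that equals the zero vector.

w₁ + 3w₂ = 0

Write each element as a vector in ℝ⁴ using {E₁₁, E₁₂, E₂₁, E₂₂}.
Write the vectors as columns of a matrix and find a nonzero vector in its null space.
The free variable yields coefficients (1, 3) (any nonzero multiple also works).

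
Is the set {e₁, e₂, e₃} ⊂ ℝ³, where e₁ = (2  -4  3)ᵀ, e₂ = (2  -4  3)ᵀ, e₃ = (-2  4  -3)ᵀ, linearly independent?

linearly dependent

Row-reduce the matrix whose columns are e₁, e₂, e₃.
The reduction yields 1 nonzero row, so the rank is 1.
Since rank 1 < 3, the set is linearly dependent.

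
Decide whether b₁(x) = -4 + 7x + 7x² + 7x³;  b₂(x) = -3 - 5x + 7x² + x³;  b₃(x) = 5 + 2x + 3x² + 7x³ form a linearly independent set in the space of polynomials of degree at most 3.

Write each element as a coordinate vector in ℝ⁴ using {1, x, …, x³}.
Row-reduce the matrix whose columns are b₁, b₂, b₃.
The reduction yields 3 nonzero rows, so the rank is 3.
Since rank = 3 (the number of vectors), the set is linearly independent.

linearly independent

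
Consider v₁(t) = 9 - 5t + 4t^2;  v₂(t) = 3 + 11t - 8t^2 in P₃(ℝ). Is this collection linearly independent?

linearly independent

Write each element as a coordinate vector in ℝ⁴ using {1, t, …, t^3}.
Row-reduce the matrix whose columns are v₁, v₂.
The reduction yields 2 nonzero rows, so the rank is 2.
Since rank = 2 (the number of vectors), the set is linearly independent.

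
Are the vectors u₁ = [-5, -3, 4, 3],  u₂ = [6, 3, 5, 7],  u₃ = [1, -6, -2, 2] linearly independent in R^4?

Row-reduce the matrix whose columns are u₁, u₂, u₃.
The reduction yields 3 nonzero rows, so the rank is 3.
Since rank = 3 (the number of vectors), the set is linearly independent.

linearly independent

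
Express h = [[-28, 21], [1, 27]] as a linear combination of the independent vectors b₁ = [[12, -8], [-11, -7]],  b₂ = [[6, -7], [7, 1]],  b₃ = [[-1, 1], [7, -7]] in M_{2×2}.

Identify each element with its coordinate vector in ℝ⁴ via {E₁₁, E₁₂, E₂₁, E₂₂}.
Since b₁, b₂, b₃ are independent, the coefficients expressing h are uniquely determined by a linear system.
Back-substitution yields (α₁, α₂, α₃) = (-2, -1, -2).

h = -2b₁ - b₂ - 2b₃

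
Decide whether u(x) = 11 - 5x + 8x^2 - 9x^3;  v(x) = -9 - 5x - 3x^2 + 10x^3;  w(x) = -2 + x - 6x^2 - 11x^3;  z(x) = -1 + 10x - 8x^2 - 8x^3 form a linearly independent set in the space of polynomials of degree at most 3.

Write each element as a coordinate vector in ℝ⁴ using {1, x, …, x^3}.
Form the 4×4 matrix with these as columns; its determinant is 1748.
A nonzero determinant means the columns are linearly independent.

linearly independent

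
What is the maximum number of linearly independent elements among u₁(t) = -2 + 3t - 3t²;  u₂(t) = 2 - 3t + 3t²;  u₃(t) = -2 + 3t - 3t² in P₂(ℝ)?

1

Use coordinates relative to {1, t, t²}.
Form the matrix with u₁, u₂, u₃ as columns and reduce.
Exactly 1 pivot survives; hence the rank is 1.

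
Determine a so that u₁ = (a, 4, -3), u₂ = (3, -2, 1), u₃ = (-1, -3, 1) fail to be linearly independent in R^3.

a = -17

Dependence holds iff the 3×3 matrix [u₁ u₂ u₃] is singular.
Cofactor expansion gives det = a + 17.
Setting this to zero gives a = -17.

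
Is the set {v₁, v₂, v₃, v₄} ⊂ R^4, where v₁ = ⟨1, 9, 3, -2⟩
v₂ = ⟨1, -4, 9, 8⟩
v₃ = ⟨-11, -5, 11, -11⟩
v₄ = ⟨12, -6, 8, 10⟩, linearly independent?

Row-reduce the matrix whose columns are v₁, v₂, v₃, v₄.
The reduction yields 4 nonzero rows, so the rank is 4.
Since rank = 4 (the number of vectors), the set is linearly independent.

linearly independent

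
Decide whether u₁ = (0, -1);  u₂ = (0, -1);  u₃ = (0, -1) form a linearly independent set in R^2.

linearly dependent

There are 3 vectors in a 2-dimensional space, so they cannot be linearly independent.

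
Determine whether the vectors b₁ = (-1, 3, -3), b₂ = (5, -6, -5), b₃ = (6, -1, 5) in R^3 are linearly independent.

Row-reduce the matrix whose columns are b₁, b₂, b₃.
The reduction yields 3 nonzero rows, so the rank is 3.
Since rank = 3 (the number of vectors), the set is linearly independent.

linearly independent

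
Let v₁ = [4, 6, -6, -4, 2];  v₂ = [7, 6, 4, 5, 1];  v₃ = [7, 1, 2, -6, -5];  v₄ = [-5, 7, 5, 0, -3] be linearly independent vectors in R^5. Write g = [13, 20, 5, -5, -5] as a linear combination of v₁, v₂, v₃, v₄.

Solve the system with v₁, v₂, v₃, v₄ as columns and g as the right-hand side.
The system has the unique solution (c₁, …, c₄) = (1, 1, 1, 1).

g = v₁ + v₂ + v₃ + v₄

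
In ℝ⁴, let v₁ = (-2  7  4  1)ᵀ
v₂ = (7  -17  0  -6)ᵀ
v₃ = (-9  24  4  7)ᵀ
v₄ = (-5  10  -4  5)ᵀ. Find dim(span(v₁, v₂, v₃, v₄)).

2

Form the matrix with v₁, v₂, v₃, v₄ as columns and reduce.
The echelon form has 2 nonzero rows, so the rank is 2.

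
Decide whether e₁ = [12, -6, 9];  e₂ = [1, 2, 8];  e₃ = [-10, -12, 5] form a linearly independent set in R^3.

linearly independent

The matrix [e₁|e₂|e₃] has determinant 1854.
A nonzero determinant means the columns are linearly independent.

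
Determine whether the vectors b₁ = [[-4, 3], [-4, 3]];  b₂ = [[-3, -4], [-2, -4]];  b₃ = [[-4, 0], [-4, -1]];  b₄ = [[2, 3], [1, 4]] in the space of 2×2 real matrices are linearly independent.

Take coordinates with respect to the standard basis {E₁₁, E₁₂, E₂₁, E₂₂}.
The matrix [b₁|b₂|b₃|b₄] has determinant -19.
A nonzero determinant means the columns are linearly independent.

linearly independent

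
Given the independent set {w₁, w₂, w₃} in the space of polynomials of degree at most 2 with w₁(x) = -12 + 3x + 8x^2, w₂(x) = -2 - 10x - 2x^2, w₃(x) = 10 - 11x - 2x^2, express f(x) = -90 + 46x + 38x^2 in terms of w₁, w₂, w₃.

Take coordinate vectors relative to {1, x, x^2}.
Set up the augmented matrix [w₁ | w₂ | w₃ | f] and row-reduce.
Row-reducing the augmented matrix gives the unique coefficients (c₁, c₂, c₃) = (4, 1, -4).

f = 4w₁ + w₂ - 4w₃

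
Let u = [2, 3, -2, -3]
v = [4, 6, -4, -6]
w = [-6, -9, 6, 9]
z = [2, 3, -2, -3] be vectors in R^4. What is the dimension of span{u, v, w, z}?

Apply Gaussian elimination to the matrix whose rows are u, v, w, z.
Reduction leaves 1 leading entry, giving rank 1.

1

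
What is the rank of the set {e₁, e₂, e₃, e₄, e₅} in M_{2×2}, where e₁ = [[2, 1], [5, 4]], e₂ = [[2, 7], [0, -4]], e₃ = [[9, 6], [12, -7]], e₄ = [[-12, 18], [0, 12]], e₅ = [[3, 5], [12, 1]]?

4

Pass to coordinate vectors with respect to the basis {E₁₁, E₁₂, E₂₁, E₂₂}.
Put the 4×5 matrix [e₁|e₂|e₃|e₄|e₅] into echelon form.
Reduction leaves 4 leading entries, giving rank 4.
(With 5 elements in a 4-dimensional space the rank is at most 4.)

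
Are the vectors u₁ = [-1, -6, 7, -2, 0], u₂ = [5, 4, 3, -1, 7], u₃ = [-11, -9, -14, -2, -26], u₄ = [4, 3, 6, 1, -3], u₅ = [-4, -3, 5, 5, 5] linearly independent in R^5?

linearly dependent

Form the 5×5 matrix with these as columns; its determinant is 0.
A zero determinant means the columns are linearly dependent.
Indeed 3u₂ + u₃ + u₅ = 0.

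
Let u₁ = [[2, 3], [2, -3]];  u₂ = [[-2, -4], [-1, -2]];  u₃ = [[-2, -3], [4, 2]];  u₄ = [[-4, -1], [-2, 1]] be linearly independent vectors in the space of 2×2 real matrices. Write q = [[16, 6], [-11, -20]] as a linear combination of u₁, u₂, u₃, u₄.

q = u₁ + 3u₂ - 4u₃ - 3u₄

Identify each element with its coordinate vector in ℝ⁴ via {E₁₁, E₁₂, E₂₁, E₂₂}.
Write q = α₁u₁ + … + α₄u₄ and equate components.
Back-substitution yields (α₁, …, α₄) = (1, 3, -4, -3).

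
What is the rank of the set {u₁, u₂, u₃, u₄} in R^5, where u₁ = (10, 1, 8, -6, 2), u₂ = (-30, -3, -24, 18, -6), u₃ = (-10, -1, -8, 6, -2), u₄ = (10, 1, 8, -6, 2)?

rank 1

Put the 5×4 matrix [u₁|u₂|u₃|u₄] into echelon form.
Exactly 1 pivot survives; hence the rank is 1.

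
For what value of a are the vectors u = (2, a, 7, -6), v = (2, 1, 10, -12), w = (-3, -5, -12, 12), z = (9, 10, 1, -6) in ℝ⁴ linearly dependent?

a = 9/2

Dependence holds iff the 4×4 matrix [u v w z] is singular.
Expanding, det = 240*a - 1080.
This vanishes exactly when a = 9/2.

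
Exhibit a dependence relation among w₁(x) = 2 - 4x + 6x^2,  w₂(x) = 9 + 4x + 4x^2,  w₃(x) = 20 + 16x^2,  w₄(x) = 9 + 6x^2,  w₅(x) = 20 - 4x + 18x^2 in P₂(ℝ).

Write each element as a vector in ℝ³ using {1, x, x^2}.
Row-reduce the matrix with w₁, w₂, w₃, w₄, w₅ as columns; the null space gives the coefficients.
One solution (up to scaling) is (1, 1, -1, 1, 0).

w₁ + w₂ - w₃ + w₄ = 0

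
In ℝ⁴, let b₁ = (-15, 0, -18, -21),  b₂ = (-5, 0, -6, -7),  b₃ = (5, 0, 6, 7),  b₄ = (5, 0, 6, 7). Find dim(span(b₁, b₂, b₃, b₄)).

dim = 1

Apply Gaussian elimination to the matrix whose rows are b₁, b₂, b₃, b₄.
The echelon form has 1 nonzero row, so the rank is 1.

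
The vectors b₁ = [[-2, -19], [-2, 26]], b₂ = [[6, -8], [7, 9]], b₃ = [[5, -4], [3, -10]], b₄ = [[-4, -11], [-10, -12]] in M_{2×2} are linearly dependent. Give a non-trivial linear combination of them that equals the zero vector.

b₁ - 2b₂ + 2b₃ - b₄ = 0

Write each element as a vector in ℝ⁴ using {E₁₁, E₁₂, E₂₁, E₂₂}.
Row-reduce the matrix with b₁, b₂, b₃, b₄ as columns; the null space gives the coefficients.
A generator of the null space is (1, -2, 2, -1).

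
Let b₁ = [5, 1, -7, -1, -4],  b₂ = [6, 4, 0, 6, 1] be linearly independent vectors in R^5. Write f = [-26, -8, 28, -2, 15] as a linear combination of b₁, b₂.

f = -4b₁ - b₂

Solve the system with b₁, b₂ as columns and f as the right-hand side.
Back-substitution yields (α₁, α₂) = (-4, -1).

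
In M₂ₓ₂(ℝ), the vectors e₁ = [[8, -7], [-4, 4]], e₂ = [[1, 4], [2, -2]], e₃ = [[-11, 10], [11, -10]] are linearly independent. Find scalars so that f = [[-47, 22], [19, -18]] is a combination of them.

f = -4e₁ - 4e₂ + e₃

Identify each element with its coordinate vector in ℝ⁴ via {E₁₁, E₁₂, E₂₁, E₂₂}.
Set up the augmented matrix [e₁ | e₂ | e₃ | f] and row-reduce.
The system has the unique solution (c₁, c₂, c₃) = (-4, -4, 1).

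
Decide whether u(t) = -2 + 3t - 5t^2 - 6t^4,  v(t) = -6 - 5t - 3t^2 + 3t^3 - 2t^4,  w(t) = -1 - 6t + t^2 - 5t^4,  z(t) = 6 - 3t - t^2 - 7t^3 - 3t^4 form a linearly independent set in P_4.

Write each element as a coordinate vector in ℝ⁵ using {1, t, …, t^4}.
Place the vectors as rows of a 4×5 matrix and reduce to echelon form.
The reduction yields 4 nonzero rows, so the rank is 4.
Since rank = 4 (the number of vectors), the set is linearly independent.

linearly independent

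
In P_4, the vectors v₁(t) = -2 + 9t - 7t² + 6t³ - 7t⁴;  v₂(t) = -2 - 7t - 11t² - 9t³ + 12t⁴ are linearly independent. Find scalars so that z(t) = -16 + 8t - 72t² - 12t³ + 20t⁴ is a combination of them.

z = 4v₁ + 4v₂

Work in coordinates with respect to the standard basis {1, t, …, t⁴}.
Since v₁, v₂ are independent, the coefficients expressing z are uniquely determined by a linear system.
Back-substitution yields (α₁, α₂) = (4, 4).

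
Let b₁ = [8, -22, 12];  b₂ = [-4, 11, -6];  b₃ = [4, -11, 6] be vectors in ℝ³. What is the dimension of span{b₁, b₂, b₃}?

Row-reduce the 3×3 matrix with these as rows.
The echelon form has 1 nonzero row, so the rank is 1.

dim = 1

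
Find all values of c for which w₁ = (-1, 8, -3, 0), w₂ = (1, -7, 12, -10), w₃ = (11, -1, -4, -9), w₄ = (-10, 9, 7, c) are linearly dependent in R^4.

Dependence holds iff the 4×4 matrix [w₁ w₂ w₃ w₄] is singular.
Cofactor expansion gives det = 820*c - 164.
This vanishes exactly when c = 1/5.

c = 1/5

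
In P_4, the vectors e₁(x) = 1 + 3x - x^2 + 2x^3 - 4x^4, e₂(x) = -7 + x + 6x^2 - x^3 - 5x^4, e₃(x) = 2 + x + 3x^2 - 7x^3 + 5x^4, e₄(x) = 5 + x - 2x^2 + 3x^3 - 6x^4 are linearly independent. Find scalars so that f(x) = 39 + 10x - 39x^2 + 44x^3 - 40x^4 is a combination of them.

Identify each element with its coordinate vector in ℝ⁵ via {1, x, …, x^4}.
Write f = α₁e₁ + … + α₄e₄ and equate components.
Row-reducing the augmented matrix gives the unique coefficients (α₁, …, α₄) = (4, -3, -3, 4).

f = 4e₁ - 3e₂ - 3e₃ + 4e₄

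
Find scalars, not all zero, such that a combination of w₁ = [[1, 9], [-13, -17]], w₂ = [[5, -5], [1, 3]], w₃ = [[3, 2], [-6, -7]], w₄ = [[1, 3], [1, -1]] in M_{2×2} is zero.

w₁ + w₂ - 2w₃ = 0

Write each element as a vector in ℝ⁴ using {E₁₁, E₁₂, E₂₁, E₂₂}.
Write the vectors as columns of a matrix and find a nonzero vector in its null space.
One solution (up to scaling) is (1, 1, -2, 0).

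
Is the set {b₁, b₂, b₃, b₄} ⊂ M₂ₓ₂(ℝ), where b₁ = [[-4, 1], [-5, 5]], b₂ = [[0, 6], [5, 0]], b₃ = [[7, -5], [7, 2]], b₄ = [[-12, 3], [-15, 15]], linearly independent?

Take coordinates with respect to the standard basis {E₁₁, E₁₂, E₂₁, E₂₂}.
Form the 4×4 matrix with these as columns; its determinant is 0.
A zero determinant means the columns are linearly dependent.

linearly dependent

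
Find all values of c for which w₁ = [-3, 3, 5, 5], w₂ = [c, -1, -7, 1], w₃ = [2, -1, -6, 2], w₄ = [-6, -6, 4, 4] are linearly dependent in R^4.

Dependence holds iff the 4×4 matrix [w₁ w₂ w₃ w₄] is singular.
Expanding, det = 336*c - 960.
Setting this to zero gives c = 20/7.

c = 20/7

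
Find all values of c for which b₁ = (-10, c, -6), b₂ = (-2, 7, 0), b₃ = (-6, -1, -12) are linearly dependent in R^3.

The vectors are dependent exactly when the determinant of the matrix with rows b₁, b₂, b₃ vanishes.
The determinant works out to 576 - 24*c.
Solving 576 - 24*c = 0 yields c = 24.

c = 24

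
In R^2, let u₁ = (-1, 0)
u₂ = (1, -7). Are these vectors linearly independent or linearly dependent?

The matrix [u₁|u₂] has determinant 7.
A nonzero determinant means the columns are linearly independent.

linearly independent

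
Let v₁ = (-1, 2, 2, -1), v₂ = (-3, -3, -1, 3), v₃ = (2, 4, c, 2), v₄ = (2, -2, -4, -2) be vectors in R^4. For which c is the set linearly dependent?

The vectors are dependent exactly when the determinant of the matrix with rows v₁, v₂, v₃, v₄ vanishes.
The determinant works out to 128 - 24*c.
This vanishes exactly when c = 16/3.

c = 16/3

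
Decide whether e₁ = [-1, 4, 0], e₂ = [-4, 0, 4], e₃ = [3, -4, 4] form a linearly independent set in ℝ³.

linearly independent

The matrix [e₁|e₂|e₃] has determinant 96.
A nonzero determinant means the columns are linearly independent.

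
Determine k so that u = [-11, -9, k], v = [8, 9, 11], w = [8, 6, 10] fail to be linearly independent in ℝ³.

k = -14

The vectors are dependent exactly when the determinant of the matrix with rows u, v, w vanishes.
Expanding, det = -24*k - 336.
Setting this to zero gives k = -14.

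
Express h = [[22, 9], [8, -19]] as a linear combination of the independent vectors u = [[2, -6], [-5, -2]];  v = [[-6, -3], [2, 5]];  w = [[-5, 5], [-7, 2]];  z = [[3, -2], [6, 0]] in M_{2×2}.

Take coordinate vectors relative to {E₁₁, E₁₂, E₂₁, E₂₂}.
Write h = α₁u + … + α₄z and equate components.
Back-substitution yields (α₁, …, α₄) = (-2, -3, -4, -4).

h = -2u - 3v - 4w - 4z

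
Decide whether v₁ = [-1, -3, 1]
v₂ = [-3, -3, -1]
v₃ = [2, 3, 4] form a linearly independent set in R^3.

linearly independent

Row-reduce the matrix whose columns are v₁, v₂, v₃.
The reduction yields 3 nonzero rows, so the rank is 3.
Since rank = 3 (the number of vectors), the set is linearly independent.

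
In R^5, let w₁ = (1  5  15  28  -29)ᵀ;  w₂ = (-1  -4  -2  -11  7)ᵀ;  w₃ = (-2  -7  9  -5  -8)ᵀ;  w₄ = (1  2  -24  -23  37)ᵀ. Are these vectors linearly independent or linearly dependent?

linearly dependent

Place the vectors as rows of a 4×5 matrix and reduce to echelon form.
The reduction yields 2 nonzero rows, so the rank is 2.
Since rank 2 < 4, the set is linearly dependent.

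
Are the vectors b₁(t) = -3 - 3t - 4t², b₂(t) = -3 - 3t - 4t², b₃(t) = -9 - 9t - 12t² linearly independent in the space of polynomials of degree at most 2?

Write each element as a coordinate vector in ℝ³ using {1, t, t²}.
Two of the vectors are equal, giving an immediate dependence.

linearly dependent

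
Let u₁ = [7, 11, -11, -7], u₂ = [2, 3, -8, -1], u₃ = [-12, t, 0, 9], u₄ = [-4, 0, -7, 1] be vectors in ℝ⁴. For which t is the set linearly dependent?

The set is linearly dependent precisely when det[u₁; u₂; u₃; u₄] = 0.
Cofactor expansion gives det = -195*t - 2223.
Solving -195*t - 2223 = 0 yields t = -57/5.

t = -57/5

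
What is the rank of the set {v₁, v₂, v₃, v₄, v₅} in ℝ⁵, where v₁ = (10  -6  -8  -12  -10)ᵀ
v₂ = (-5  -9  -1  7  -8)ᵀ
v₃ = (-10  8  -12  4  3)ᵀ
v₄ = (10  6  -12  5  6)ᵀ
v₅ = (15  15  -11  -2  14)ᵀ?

rank 4

Row-reduce the 5×5 matrix with these as rows.
Reduction leaves 4 leading entries, giving rank 4.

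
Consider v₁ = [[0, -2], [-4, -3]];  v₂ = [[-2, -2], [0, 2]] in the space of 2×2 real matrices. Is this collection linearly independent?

linearly independent

Take coordinates with respect to the standard basis {E₁₁, E₁₂, E₂₁, E₂₂}.
Place the vectors as rows of a 2×4 matrix and reduce to echelon form.
The reduction yields 2 nonzero rows, so the rank is 2.
Since rank = 2 (the number of vectors), the set is linearly independent.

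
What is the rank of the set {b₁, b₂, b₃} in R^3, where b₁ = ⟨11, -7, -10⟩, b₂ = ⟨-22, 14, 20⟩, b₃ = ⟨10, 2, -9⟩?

Form the matrix with b₁, b₂, b₃ as columns and reduce.
There are 2 pivot columns, so rank = 2.

2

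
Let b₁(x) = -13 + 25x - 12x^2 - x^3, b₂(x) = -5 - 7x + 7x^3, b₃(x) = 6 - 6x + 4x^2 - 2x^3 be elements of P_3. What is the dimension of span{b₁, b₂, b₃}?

Represent each element by its coordinate vector in ℝ⁴.
Row-reduce the 3×4 matrix with these as rows.
The echelon form has 2 nonzero rows, so the rank is 2.

dim = 2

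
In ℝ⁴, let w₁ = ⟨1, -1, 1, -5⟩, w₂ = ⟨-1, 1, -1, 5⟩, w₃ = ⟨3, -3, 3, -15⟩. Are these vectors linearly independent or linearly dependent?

linearly dependent

One vector is a scalar multiple of another, so the set is dependent.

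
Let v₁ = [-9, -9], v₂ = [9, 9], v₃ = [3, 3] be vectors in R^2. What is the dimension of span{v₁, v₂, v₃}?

Row-reduce the 3×2 matrix with these as rows.
Reduction leaves 1 leading entry, giving rank 1.
(With 3 elements in a 2-dimensional space the rank is at most 2.)

dim = 1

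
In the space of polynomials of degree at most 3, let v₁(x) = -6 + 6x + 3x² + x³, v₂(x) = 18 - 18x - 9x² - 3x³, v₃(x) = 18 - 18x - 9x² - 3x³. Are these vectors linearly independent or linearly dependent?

linearly dependent

Write each element as a coordinate vector in ℝ⁴ using {1, x, …, x³}.
Row-reduce the matrix whose columns are v₁, v₂, v₃.
The reduction yields 1 nonzero row, so the rank is 1.
Since rank 1 < 3, the set is linearly dependent.
Indeed 3v₁ + v₂ = 0.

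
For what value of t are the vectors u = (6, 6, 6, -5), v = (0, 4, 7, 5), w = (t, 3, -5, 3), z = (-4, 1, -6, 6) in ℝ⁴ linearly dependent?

Dependence holds iff the 4×4 matrix [u v w z] is singular.
Expanding, det = 473*t + 688.
Solving 473*t + 688 = 0 yields t = -16/11.

t = -16/11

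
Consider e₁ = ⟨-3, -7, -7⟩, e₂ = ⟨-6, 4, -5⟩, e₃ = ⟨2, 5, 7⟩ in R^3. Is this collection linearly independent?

The matrix [e₁|e₂|e₃] has determinant -117.
A nonzero determinant means the columns are linearly independent.

linearly independent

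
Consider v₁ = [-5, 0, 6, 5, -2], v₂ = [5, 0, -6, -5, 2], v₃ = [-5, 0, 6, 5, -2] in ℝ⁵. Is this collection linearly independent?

linearly dependent

Place the vectors as rows of a 3×5 matrix and reduce to echelon form.
The reduction yields 1 nonzero row, so the rank is 1.
Since rank 1 < 3, the set is linearly dependent.
Indeed v₁ + v₂ = 0.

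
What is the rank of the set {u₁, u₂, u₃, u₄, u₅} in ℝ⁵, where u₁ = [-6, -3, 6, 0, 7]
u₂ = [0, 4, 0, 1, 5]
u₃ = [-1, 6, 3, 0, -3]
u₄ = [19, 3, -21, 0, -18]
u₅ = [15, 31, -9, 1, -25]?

rank 3

Form the matrix with u₁, u₂, u₃, u₄, u₅ as columns and reduce.
Exactly 3 pivots survive; hence the rank is 3.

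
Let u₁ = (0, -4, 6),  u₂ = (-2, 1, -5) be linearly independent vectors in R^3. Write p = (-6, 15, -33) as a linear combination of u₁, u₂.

p = -3u₁ + 3u₂

Set up the augmented matrix [u₁ | u₂ | p] and row-reduce.
Row-reducing the augmented matrix gives the unique coefficients (α₁, α₂) = (-3, 3).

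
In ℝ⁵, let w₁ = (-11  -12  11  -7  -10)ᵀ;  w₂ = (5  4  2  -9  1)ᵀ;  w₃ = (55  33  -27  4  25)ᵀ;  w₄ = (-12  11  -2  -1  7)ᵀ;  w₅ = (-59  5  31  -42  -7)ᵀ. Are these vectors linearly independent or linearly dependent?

Row-reduce the matrix whose columns are w₁, w₂, w₃, w₄, w₅.
The reduction yields 3 nonzero rows, so the rank is 3.
Since rank 3 < 5, the set is linearly dependent.
Indeed 3w₁ - 2w₂ + w₃ + w₄ = 0.

linearly dependent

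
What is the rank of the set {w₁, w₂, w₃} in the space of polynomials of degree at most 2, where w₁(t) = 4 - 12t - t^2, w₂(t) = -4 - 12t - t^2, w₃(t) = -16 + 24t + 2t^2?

rank 2

Represent each element by its coordinate vector in ℝ³.
Apply Gaussian elimination to the matrix whose rows are w₁, w₂, w₃.
The echelon form has 2 nonzero rows, so the rank is 2.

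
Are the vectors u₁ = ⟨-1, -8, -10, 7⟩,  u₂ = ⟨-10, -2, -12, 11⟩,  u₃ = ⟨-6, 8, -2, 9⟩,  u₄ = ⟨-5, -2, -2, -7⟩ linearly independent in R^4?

linearly independent

Row-reduce the matrix whose columns are u₁, u₂, u₃, u₄.
The reduction yields 4 nonzero rows, so the rank is 4.
Since rank = 4 (the number of vectors), the set is linearly independent.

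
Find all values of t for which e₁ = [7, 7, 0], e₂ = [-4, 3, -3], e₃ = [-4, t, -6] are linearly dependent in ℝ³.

Place the vectors as rows of a 3×3 matrix; dependence ⇔ determinant zero.
Expanding, det = 21*t - 210.
Solving 21*t - 210 = 0 yields t = 10.

t = 10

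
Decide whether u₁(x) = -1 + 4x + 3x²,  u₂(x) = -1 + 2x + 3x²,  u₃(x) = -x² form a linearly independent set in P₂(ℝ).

Take coordinates with respect to the standard basis {1, x, x²}.
Form the 3×3 matrix with these as columns; its determinant is -2.
A nonzero determinant means the columns are linearly independent.

linearly independent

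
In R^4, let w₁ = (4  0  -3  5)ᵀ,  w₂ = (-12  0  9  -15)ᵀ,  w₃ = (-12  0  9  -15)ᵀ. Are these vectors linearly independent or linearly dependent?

linearly dependent

One vector is a scalar multiple of another, so the set is dependent.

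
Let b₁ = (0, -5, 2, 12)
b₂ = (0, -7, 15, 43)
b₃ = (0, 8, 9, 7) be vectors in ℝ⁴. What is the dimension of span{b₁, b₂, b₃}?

Apply Gaussian elimination to the matrix whose rows are b₁, b₂, b₃.
The echelon form has 2 nonzero rows, so the rank is 2.

dim = 2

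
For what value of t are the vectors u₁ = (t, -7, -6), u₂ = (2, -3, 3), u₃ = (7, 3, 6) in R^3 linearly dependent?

t = -25/3

Place the vectors as rows of a 3×3 matrix; dependence ⇔ determinant zero.
Expanding, det = -27*t - 225.
This vanishes exactly when t = -25/3.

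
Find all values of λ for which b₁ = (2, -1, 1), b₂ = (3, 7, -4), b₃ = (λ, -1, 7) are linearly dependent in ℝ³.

Place the vectors as rows of a 3×3 matrix; dependence ⇔ determinant zero.
Expanding, det = 108 - 3*λ.
Setting this to zero gives λ = 36.

λ = 36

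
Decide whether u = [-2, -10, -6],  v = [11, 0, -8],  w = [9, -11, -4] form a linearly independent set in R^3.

linearly independent

The matrix [u|v|w] has determinant 1182.
A nonzero determinant means the columns are linearly independent.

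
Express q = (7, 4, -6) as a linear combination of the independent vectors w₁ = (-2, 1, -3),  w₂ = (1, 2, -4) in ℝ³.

q = -2w₁ + 3w₂

Write q = c₁w₁ + c₂w₂ and equate components.
Back-substitution yields (c₁, c₂) = (-2, 3).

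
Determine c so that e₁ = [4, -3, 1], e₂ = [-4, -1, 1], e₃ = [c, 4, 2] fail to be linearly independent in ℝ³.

c = -32

Dependence holds iff the 3×3 matrix [e₁ e₂ e₃] is singular.
Cofactor expansion gives det = -2*c - 64.
This vanishes exactly when c = -32.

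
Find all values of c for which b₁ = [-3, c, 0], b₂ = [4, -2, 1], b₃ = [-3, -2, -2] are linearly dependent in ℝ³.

c = 18/5

The set is linearly dependent precisely when det[b₁; b₂; b₃] = 0.
Cofactor expansion gives det = 5*c - 18.
This vanishes exactly when c = 18/5.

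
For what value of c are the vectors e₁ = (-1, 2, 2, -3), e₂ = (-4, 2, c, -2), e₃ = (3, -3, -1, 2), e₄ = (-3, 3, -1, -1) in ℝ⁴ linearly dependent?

c = 6

Place the vectors as rows of a 4×4 matrix; dependence ⇔ determinant zero.
Cofactor expansion gives det = 3*c - 18.
This vanishes exactly when c = 6.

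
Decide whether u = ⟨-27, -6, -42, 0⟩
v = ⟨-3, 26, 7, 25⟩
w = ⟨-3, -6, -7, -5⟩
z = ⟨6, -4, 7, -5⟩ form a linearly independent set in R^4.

linearly dependent

Place the vectors as rows of a 4×4 matrix and reduce to echelon form.
The reduction yields 2 nonzero rows, so the rank is 2.
Since rank 2 < 4, the set is linearly dependent.
Indeed 2u - 3v - 15w = 0.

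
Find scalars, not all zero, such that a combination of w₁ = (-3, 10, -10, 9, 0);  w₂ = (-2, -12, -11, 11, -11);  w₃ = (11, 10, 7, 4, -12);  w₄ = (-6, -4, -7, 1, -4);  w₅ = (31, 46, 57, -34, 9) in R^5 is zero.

w₁ + 3w₂ - 2w₃ + w₅ = 0

Write the vectors as columns of a matrix and find a nonzero vector in its null space.
The free variable yields coefficients (1, 3, -2, 0, 1) (any nonzero multiple also works).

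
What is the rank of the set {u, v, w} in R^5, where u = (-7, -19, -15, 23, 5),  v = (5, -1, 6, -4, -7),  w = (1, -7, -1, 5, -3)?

Put the 5×3 matrix [u|v|w] into echelon form.
Reduction leaves 2 leading entries, giving rank 2.

rank 2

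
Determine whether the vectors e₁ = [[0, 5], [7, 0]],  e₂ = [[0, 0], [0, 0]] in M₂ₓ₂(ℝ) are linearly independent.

Take coordinates with respect to the standard basis {E₁₁, E₁₂, E₂₁, E₂₂}.
One of the vectors is the zero vector, so the set is linearly dependent.

linearly dependent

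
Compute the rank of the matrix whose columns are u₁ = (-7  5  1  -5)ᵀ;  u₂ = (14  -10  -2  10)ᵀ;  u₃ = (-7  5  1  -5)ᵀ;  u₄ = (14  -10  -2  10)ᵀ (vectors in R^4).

rank 1

Apply Gaussian elimination to the matrix whose rows are u₁, u₂, u₃, u₄.
The echelon form has 1 nonzero row, so the rank is 1.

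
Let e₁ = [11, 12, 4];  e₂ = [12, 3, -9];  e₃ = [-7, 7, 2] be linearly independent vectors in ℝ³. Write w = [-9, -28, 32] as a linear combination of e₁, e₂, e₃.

Set up the augmented matrix [e₁ | e₂ | e₃ | w] and row-reduce.
The system has the unique solution (a₁, a₂, a₃) = (1, -4, -4).

w = e₁ - 4e₂ - 4e₃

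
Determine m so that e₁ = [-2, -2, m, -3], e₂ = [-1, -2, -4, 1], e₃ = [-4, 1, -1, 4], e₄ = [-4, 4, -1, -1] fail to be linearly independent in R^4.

m = -29/3

The vectors are dependent exactly when the determinant of the matrix with rows e₁, e₂, e₃, e₄ vanishes.
Cofactor expansion gives det = 45*m + 435.
Solving 45*m + 435 = 0 yields m = -29/3.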